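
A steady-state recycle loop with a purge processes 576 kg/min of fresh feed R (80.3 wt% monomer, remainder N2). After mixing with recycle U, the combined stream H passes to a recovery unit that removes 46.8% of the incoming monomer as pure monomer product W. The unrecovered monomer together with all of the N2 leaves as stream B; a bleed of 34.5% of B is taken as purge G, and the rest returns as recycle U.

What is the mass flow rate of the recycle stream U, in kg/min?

462.8 kg/min

N2 enters only via R and leaves only via the purge: 576×0.197 = 0.345×(N2 in B), and the recovery unit passes all N2, so N2 in H = N2 in B = 328.9 kg/min.
monomer in H: m_A = 576×0.803 + (1−0.345)·(1−0.468)·m_A, so m_A = 462.53/0.6515 = 709.9 kg/min.
B = (1−0.468)×709.9 + 328.9 = 706.57 kg/min.
Recycle U = (1−0.345)×706.57 = 462.8 kg/min.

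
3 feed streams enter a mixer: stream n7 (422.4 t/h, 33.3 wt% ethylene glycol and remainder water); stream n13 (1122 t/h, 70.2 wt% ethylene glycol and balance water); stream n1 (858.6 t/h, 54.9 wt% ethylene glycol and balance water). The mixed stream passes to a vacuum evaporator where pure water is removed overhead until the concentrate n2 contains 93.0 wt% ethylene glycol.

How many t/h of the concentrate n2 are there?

1505 t/h

ethylene glycol entering = 422.4×0.333 + 1122×0.702 + 858.6×0.549 = 1399.7 t/h.
All ethylene glycol reports to n2, so n2 = 1399.7/0.930 = 1505 t/h.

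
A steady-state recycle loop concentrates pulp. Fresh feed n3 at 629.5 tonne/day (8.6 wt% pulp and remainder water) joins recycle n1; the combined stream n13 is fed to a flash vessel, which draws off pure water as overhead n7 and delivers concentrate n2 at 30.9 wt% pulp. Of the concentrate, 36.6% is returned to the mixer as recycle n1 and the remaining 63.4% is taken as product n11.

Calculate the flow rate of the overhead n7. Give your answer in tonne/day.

454.3 tonne/day

Overall pulp balance (none leaves overhead): pulp in fresh feed = pulp in product, i.e. 629.5×0.086 = (1−0.366)·n2·0.309.
n2 = 54.137/(0.309×0.634) = 276.34 tonne/day.
Recycle n1 = 0.366×276.34 = 101.14 tonne/day.
Combined feed n13 = 629.5 + 101.14 = 730.64 tonne/day.
Overhead n7 = n13 − n2 = 730.64 − 276.34 = 454.3 tonne/day.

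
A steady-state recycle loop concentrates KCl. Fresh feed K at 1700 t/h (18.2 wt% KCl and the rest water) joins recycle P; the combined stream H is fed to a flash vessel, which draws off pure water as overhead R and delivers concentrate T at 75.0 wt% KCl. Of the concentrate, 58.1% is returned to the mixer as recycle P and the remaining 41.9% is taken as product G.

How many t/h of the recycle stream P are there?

572 t/h

Overall KCl balance (none leaves overhead): KCl in fresh feed = KCl in product, i.e. 1700×0.182 = (1−0.581)·T·0.750.
T = 309.4/(0.750×0.419) = 984.57 t/h.
Recycle P = 0.581×984.57 = 572.03 t/h.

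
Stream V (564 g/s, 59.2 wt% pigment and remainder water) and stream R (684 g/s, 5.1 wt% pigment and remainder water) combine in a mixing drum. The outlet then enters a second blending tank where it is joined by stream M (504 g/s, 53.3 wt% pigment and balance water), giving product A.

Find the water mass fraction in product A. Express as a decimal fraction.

Overall, product flow = 1752 g/s.
water in = 564×0.408 + 684×0.949 + 504×0.467 = 1114.6 g/s.
water fraction in A = 0.6362.

0.6362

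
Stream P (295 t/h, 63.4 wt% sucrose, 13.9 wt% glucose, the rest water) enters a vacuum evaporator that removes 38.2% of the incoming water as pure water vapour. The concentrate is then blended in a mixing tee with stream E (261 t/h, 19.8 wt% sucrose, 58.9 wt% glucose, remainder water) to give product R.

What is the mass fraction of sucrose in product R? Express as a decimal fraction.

Vapour removed = 0.382×0.227×295 = 25.581 t/h; concentrate = 269.42 t/h.
sucrose reaching the mixer = 187.03 (from concentrate) + 261×0.198 = 238.71 t/h.
Product flow = 269.42 + 261 = 530.42 t/h; sucrose fraction = 0.450.

0.450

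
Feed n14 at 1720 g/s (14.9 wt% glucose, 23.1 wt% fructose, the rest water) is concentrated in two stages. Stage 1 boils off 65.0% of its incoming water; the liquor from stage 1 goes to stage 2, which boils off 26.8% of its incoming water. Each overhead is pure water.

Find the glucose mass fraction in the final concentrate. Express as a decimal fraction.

0.277

water in feed = 1720×0.620 = 1066.4 g/s.
After stage 1: water left = (1−0.650)×1066.4 = 373.24; stream total = 1026.8 g/s.
After stage 2: water left = (1−0.268)×373.24 = 273.21; final concentrate = 926.81 g/s.
glucose fraction = 256.28/926.81 = 0.277.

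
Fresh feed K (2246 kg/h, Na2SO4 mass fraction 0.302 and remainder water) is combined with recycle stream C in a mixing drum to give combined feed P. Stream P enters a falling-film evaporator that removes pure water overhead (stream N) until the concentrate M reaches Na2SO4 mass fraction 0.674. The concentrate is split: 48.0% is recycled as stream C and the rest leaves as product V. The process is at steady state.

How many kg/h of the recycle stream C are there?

Overall Na2SO4 balance (none leaves overhead): Na2SO4 in fresh feed = Na2SO4 in product, i.e. 2246×0.302 = (1−0.480)·M·0.674.
M = 678.29/(0.674×0.520) = 1935.3 kg/h.
Recycle C = 0.480×1935.3 = 928.96 kg/h.

929 kg/h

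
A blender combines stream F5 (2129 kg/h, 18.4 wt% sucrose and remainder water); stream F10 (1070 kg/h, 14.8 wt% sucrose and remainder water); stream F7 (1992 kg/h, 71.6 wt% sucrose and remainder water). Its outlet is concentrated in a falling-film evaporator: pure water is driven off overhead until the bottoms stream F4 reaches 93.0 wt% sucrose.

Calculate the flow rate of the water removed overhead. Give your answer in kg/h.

3066 kg/h

sucrose entering = 2129×0.184 + 1070×0.148 + 1992×0.716 = 1976.4 kg/h.
All sucrose reports to F4, so F4 = 1976.4/0.930 = 2125.1 kg/h.
Total feed = 5191 kg/h; overhead = 5191 − 2125.1 = 3065.9 kg/h.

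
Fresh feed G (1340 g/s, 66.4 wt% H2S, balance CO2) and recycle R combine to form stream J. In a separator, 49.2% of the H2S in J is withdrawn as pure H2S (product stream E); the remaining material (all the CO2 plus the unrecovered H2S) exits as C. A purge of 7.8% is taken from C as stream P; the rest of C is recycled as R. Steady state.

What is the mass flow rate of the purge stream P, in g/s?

CO2 enters only via G and leaves only via the purge: 1340×0.336 = 0.078×(CO2 in C), and the separator passes all CO2, so CO2 in J = CO2 in C = 5772.3 g/s.
H2S in J: m_A = 1340×0.664 + (1−0.078)·(1−0.492)·m_A, so m_A = 889.76/0.5316 = 1673.7 g/s.
C = (1−0.492)×1673.7 + 5772.3 = 6622.5 g/s.
Purge P = 0.078×6622.5 = 516.56 g/s.

516.6 g/s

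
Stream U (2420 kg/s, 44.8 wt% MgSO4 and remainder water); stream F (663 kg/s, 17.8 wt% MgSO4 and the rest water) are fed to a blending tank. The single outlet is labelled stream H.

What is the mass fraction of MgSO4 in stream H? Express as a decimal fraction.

Total flow out = 2420 + 663 = 3083 kg/s.
MgSO4 in = 2420×0.448 + 663×0.178 = 1202.2 kg/s.
MgSO4 mass fraction in H = 1202.2/3083 = 0.3899.

0.3899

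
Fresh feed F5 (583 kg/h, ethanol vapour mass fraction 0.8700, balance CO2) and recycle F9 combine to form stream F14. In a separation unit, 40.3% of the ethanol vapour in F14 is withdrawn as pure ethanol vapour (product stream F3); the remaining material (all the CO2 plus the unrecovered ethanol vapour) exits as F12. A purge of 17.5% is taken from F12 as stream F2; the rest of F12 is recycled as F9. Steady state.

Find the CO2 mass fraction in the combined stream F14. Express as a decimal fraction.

0.3023

CO2 enters only via F5 and leaves only via the purge: 583×0.130 = 0.175×(CO2 in F12), and the separation unit passes all CO2, so CO2 in F14 = CO2 in F12 = 433.09 kg/h.
ethanol vapour in F14: m_A = 583×0.870 + (1−0.175)·(1−0.403)·m_A, so m_A = 507.21/0.5075 = 999.48 kg/h.
F14 = 999.48 + 433.09 = 1432.6 kg/h.
CO2 fraction in F14 = 433.09/1432.6 = 0.3023.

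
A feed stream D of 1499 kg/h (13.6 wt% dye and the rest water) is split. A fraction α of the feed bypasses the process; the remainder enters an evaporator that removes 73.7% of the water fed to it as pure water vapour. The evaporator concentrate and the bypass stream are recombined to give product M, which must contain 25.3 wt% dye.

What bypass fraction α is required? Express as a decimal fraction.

All 1499×0.136 = 203.86 kg/h of dye reaches M, so M = 203.86/0.253 = 805.79 kg/h and vapour = 693.21 kg/h.
The evaporator receives (1−α)·1499 of feed at 0.864 water and removes 0.737 of that water:
0.737×0.864×(1−α)×1499 = 693.21
(1−α) = 693.21/954.52 = 0.7262;  α = 0.2738.

0.274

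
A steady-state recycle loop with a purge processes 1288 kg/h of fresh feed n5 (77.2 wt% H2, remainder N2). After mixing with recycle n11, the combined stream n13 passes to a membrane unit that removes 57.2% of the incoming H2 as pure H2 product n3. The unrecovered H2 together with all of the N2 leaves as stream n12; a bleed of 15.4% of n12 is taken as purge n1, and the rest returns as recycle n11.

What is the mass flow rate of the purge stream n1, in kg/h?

N2 enters only via n5 and leaves only via the purge: 1288×0.228 = 0.154×(N2 in n12), and the membrane unit passes all N2, so N2 in n13 = N2 in n12 = 1906.9 kg/h.
H2 in n13: m_A = 1288×0.772 + (1−0.154)·(1−0.572)·m_A, so m_A = 994.34/0.6379 = 1558.7 kg/h.
n12 = (1−0.572)×1558.7 + 1906.9 = 2574 kg/h.
Purge n1 = 0.154×2574 = 396.4 kg/h.

396.4 kg/h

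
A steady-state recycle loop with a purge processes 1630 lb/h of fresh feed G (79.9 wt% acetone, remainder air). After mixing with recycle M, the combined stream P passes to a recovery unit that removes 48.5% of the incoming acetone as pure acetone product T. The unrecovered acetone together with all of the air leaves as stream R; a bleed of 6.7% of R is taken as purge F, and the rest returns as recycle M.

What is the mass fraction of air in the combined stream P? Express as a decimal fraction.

air enters only via G and leaves only via the purge: 1630×0.201 = 0.067×(air in R), and the recovery unit passes all air, so air in P = air in R = 4890 lb/h.
acetone in P: m_A = 1630×0.799 + (1−0.067)·(1−0.485)·m_A, so m_A = 1302.4/0.5195 = 2506.9 lb/h.
P = 2506.9 + 4890 = 7396.9 lb/h.
air fraction in P = 4890/7396.9 = 0.661.

0.661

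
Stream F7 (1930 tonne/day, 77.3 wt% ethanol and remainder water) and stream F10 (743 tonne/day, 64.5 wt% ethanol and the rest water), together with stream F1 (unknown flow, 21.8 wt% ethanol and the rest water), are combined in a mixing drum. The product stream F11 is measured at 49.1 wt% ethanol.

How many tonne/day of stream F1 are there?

2413 tonne/day

Let F1 be the unknown flow. Total out = 2673 + F1.
ethanol balance: 1971.1 + 0.218·F1 = 0.491·(2673 + F1)
(0.218 − 0.491)·F1 = 0.491×2673 − 1971.1 = -658.68
F1 = -658.68 / -0.273 = 2412.8 tonne/day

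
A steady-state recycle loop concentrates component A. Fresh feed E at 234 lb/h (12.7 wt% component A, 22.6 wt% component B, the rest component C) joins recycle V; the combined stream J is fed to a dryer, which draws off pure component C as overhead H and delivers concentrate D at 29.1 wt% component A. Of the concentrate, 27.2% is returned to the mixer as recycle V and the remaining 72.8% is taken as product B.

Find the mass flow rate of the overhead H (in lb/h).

131.9 lb/h

Overall component A balance (none leaves overhead): component A in fresh feed = component A in product, i.e. 234×0.127 = (1−0.272)·D·0.291.
D = 29.718/(0.291×0.728) = 140.28 lb/h.
Recycle V = 0.272×140.28 = 38.156 lb/h.
Combined feed J = 234 + 38.156 = 272.16 lb/h.
Overhead H = J − D = 272.16 − 140.28 = 131.88 lb/h.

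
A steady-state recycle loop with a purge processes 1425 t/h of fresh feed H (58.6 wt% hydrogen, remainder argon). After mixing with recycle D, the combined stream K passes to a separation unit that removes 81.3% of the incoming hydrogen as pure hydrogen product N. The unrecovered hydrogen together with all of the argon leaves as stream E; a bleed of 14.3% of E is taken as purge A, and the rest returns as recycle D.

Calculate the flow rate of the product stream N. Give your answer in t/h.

808.5 t/h

hydrogen in K: m_A = 1425×0.586 + (1−0.143)·(1−0.813)·m_A, so m_A = 835.05/0.8397 = 994.41 t/h.
Product N = 0.813×994.41 = 808.46 t/h.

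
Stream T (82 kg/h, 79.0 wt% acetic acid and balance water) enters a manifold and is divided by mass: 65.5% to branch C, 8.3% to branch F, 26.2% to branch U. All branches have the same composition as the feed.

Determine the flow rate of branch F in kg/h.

6.806 kg/h

Branch F flow = 0.083×82 = 6.806 kg/h.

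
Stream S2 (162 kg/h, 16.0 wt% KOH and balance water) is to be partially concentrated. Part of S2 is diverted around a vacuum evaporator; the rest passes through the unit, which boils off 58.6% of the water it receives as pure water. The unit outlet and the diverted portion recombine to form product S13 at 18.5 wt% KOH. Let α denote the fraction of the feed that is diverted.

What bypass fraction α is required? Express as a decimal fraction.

0.725

All 162×0.160 = 25.92 kg/h of KOH reaches S13, so S13 = 25.92/0.185 = 140.11 kg/h and vapour = 21.892 kg/h.
The evaporator receives (1−α)·162 of feed at 0.840 water and removes 0.586 of that water:
0.586×0.840×(1−α)×162 = 21.892
(1−α) = 21.892/79.743 = 0.2745;  α = 0.7255.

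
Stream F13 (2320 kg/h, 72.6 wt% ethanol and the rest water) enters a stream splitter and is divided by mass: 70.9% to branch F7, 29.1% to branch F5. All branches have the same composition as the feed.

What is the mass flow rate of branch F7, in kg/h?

Branch F7 flow = 0.709×2320 = 1644.9 kg/h.

1645 kg/h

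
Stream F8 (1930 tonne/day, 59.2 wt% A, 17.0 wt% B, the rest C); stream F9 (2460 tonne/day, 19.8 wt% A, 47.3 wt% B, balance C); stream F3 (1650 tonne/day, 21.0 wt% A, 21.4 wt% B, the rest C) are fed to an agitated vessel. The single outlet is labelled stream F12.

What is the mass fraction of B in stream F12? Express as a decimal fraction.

0.305

Total flow out = 1930 + 2460 + 1650 = 6040 tonne/day.
B in = 1930×0.170 + 2460×0.473 + 1650×0.214 = 1844.8 tonne/day.
B mass fraction in F12 = 1844.8/6040 = 0.305.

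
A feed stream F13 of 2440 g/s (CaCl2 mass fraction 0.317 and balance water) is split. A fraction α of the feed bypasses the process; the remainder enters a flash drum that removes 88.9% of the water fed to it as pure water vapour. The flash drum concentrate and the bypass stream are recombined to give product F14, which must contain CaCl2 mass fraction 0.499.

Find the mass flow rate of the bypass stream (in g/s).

974.3 g/s

All 2440×0.317 = 773.48 g/s of CaCl2 reaches F14, so F14 = 773.48/0.499 = 1550.1 g/s and vapour = 889.94 g/s.
The evaporator receives (1−α)·2440 of feed at 0.683 water and removes 0.889 of that water:
0.889×0.683×(1−α)×2440 = 889.94
(1−α) = 889.94/1481.5 = 0.6007;  α = 0.3993.
Bypass flow = 0.3993×2440 = 974.32 g/s.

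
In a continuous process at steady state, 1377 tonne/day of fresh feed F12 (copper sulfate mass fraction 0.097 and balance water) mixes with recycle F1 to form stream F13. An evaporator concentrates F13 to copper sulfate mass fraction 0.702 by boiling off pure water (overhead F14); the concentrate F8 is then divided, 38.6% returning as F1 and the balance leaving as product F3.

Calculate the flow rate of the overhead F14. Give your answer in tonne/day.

Overall copper sulfate balance (none leaves overhead): copper sulfate in fresh feed = copper sulfate in product, i.e. 1377×0.097 = (1−0.386)·F8·0.702.
F8 = 133.57/(0.702×0.614) = 309.88 tonne/day.
Recycle F1 = 0.386×309.88 = 119.62 tonne/day.
Combined feed F13 = 1377 + 119.62 = 1496.6 tonne/day.
Overhead F14 = F13 − F8 = 1496.6 − 309.88 = 1186.7 tonne/day.

1187 tonne/day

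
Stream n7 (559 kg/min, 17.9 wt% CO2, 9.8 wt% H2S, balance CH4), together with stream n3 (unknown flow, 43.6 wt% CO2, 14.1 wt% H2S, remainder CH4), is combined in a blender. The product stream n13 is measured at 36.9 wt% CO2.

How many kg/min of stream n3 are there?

1585 kg/min

Let n3 be the unknown flow. Total out = 559 + n3.
CO2 balance: 100.06 + 0.436·n3 = 0.369·(559 + n3)
(0.436 − 0.369)·n3 = 0.369×559 − 100.06 = 106.21
n3 = 106.21 / 0.067 = 1585.2 kg/min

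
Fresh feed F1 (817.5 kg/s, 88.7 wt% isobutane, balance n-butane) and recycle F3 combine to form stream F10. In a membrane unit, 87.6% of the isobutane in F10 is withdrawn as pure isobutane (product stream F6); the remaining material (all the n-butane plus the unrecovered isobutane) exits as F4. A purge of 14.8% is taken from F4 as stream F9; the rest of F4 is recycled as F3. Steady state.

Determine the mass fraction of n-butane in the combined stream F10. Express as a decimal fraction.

0.4350

n-butane enters only via F1 and leaves only via the purge: 817.5×0.113 = 0.148×(n-butane in F4), and the membrane unit passes all n-butane, so n-butane in F10 = n-butane in F4 = 624.17 kg/s.
isobutane in F10: m_A = 817.5×0.887 + (1−0.148)·(1−0.876)·m_A, so m_A = 725.12/0.8944 = 810.78 kg/s.
F10 = 810.78 + 624.17 = 1435 kg/s.
n-butane fraction in F10 = 624.17/1435 = 0.4350.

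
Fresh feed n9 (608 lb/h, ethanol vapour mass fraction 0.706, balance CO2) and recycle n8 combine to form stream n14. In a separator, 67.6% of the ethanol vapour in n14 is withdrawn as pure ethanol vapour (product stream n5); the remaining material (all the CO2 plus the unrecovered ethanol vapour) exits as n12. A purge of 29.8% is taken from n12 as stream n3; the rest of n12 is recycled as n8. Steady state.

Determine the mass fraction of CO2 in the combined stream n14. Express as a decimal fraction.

0.519

CO2 enters only via n9 and leaves only via the purge: 608×0.294 = 0.298×(CO2 in n12), and the separator passes all CO2, so CO2 in n14 = CO2 in n12 = 599.84 lb/h.
ethanol vapour in n14: m_A = 608×0.706 + (1−0.298)·(1−0.676)·m_A, so m_A = 429.25/0.7726 = 555.62 lb/h.
n14 = 555.62 + 599.84 = 1155.5 lb/h.
CO2 fraction in n14 = 599.84/1155.5 = 0.519.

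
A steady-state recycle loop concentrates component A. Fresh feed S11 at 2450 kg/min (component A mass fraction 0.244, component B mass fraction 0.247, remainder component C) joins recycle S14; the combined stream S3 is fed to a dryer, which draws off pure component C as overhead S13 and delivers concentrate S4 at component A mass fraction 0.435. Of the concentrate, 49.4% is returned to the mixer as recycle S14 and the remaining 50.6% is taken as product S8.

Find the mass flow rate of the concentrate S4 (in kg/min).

Overall component A balance (none leaves overhead): component A in fresh feed = component A in product, i.e. 2450×0.244 = (1−0.494)·S4·0.435.
S4 = 597.8/(0.435×0.506) = 2715.9 kg/min.

2716 kg/min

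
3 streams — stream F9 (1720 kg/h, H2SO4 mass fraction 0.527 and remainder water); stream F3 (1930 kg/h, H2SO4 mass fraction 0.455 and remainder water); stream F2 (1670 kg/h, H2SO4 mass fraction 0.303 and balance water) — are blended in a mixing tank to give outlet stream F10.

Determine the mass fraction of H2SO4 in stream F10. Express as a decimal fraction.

Total flow out = 1720 + 1930 + 1670 = 5320 kg/h.
H2SO4 in = 1720×0.527 + 1930×0.455 + 1670×0.303 = 2290.6 kg/h.
H2SO4 mass fraction in F10 = 2290.6/5320 = 0.431.

0.431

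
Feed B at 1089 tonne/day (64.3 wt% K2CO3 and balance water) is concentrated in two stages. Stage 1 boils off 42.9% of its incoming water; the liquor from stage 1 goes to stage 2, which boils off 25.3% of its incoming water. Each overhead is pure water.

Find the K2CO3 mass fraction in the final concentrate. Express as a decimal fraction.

0.809

water in feed = 1089×0.357 = 388.77 tonne/day.
After stage 1: water left = (1−0.429)×388.77 = 221.99; stream total = 922.22 tonne/day.
After stage 2: water left = (1−0.253)×221.99 = 165.83; final concentrate = 866.05 tonne/day.
K2CO3 fraction = 700.23/866.05 = 0.809.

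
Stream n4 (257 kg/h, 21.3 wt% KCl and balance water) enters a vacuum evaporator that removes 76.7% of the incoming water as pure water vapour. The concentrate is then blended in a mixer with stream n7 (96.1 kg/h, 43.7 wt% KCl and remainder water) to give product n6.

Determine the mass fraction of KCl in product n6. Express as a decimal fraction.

0.4886

Vapour removed = 0.767×0.787×257 = 155.13 kg/h; concentrate = 101.87 kg/h.
KCl reaching the mixer = 54.741 (from concentrate) + 96.1×0.437 = 96.737 kg/h.
Product flow = 101.87 + 96.1 = 197.97 kg/h; KCl fraction = 0.4886.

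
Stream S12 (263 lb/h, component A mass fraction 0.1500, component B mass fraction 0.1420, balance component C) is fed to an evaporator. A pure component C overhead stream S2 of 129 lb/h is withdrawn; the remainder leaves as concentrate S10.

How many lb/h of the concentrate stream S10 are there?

Concentrate = 263 − 129 = 134 lb/h.

134 lb/h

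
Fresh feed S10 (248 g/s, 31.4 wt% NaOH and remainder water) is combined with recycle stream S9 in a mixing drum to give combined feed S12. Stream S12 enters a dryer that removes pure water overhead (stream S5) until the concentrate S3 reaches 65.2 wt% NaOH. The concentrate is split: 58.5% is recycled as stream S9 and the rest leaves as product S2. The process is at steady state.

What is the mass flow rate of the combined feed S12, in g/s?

Overall NaOH balance (none leaves overhead): NaOH in fresh feed = NaOH in product, i.e. 248×0.314 = (1−0.585)·S3·0.652.
S3 = 77.872/(0.652×0.415) = 287.8 g/s.
Recycle S9 = 0.585×287.8 = 168.36 g/s.
Combined feed S12 = 248 + 168.36 = 416.36 g/s.

416.4 g/s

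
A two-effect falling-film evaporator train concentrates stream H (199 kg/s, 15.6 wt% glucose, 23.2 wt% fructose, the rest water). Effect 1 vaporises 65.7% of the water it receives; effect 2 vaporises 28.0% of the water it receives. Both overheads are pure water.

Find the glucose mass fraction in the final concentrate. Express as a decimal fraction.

water in feed = 199×0.612 = 121.79 kg/s.
After stage 1: water left = (1−0.657)×121.79 = 41.773; stream total = 118.99 kg/s.
After stage 2: water left = (1−0.280)×41.773 = 30.077; final concentrate = 107.29 kg/s.
glucose fraction = 31.044/107.29 = 0.289.

0.289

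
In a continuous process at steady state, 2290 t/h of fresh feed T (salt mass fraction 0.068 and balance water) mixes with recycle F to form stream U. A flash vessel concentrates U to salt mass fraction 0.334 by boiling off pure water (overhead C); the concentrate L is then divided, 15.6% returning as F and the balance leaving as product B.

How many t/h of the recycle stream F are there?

Overall salt balance (none leaves overhead): salt in fresh feed = salt in product, i.e. 2290×0.068 = (1−0.156)·L·0.334.
L = 155.72/(0.334×0.844) = 552.4 t/h.
Recycle F = 0.156×552.4 = 86.175 t/h.

86.17 t/h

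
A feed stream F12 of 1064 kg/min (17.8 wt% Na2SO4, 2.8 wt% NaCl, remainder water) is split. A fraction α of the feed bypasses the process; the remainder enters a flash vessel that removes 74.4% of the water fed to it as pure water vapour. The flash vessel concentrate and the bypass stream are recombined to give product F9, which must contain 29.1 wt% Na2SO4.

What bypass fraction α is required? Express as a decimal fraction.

0.343

All 1064×0.178 = 189.39 kg/min of Na2SO4 reaches F9, so F9 = 189.39/0.291 = 650.83 kg/min and vapour = 413.17 kg/min.
The evaporator receives (1−α)·1064 of feed at 0.794 water and removes 0.744 of that water:
0.744×0.794×(1−α)×1064 = 413.17
(1−α) = 413.17/628.54 = 0.6573;  α = 0.3427.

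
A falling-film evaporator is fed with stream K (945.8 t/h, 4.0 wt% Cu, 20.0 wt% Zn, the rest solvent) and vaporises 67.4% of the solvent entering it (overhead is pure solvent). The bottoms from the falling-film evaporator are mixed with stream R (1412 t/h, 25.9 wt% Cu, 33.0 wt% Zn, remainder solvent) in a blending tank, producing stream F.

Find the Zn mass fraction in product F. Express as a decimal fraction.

0.350

Vapour removed = 0.674×0.760×945.8 = 484.48 t/h; concentrate = 461.32 t/h.
Zn reaching the mixer = 189.16 (from concentrate) + 1412×0.330 = 655.12 t/h.
Product flow = 461.32 + 1412 = 1873.3 t/h; Zn fraction = 0.350.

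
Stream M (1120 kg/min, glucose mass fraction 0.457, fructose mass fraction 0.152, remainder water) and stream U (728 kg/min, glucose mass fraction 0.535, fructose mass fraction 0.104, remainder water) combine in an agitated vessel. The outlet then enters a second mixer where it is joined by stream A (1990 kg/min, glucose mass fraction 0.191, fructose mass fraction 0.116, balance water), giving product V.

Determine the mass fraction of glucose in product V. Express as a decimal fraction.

Overall, product flow = 3838 kg/min.
glucose in = 1120×0.457 + 728×0.535 + 1990×0.191 = 1281.4 kg/min.
glucose fraction in V = 0.334.

0.334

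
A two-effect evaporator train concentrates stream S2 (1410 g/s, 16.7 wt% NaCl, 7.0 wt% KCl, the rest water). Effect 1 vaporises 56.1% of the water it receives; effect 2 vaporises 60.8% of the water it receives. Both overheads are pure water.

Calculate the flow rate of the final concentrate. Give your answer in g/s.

water in feed = 1410×0.763 = 1075.8 g/s.
After stage 1: water left = (1−0.561)×1075.8 = 472.29; stream total = 806.46 g/s.
After stage 2: water left = (1−0.608)×472.29 = 185.14; final concentrate = 519.31 g/s.

519.3 g/s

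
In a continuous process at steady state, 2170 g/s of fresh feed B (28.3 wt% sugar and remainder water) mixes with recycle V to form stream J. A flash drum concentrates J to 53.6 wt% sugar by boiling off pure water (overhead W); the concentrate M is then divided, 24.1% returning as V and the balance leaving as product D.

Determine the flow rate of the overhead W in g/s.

1024 g/s

Overall sugar balance (none leaves overhead): sugar in fresh feed = sugar in product, i.e. 2170×0.283 = (1−0.241)·M·0.536.
M = 614.11/(0.536×0.759) = 1509.5 g/s.
Recycle V = 0.241×1509.5 = 363.79 g/s.
Combined feed J = 2170 + 363.79 = 2533.8 g/s.
Overhead W = J − M = 2533.8 − 1509.5 = 1024.3 g/s.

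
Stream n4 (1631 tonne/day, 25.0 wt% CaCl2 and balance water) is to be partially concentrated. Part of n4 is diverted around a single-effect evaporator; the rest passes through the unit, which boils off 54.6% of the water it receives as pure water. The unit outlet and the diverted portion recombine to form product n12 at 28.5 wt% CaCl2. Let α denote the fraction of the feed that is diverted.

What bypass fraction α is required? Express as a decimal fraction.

0.700

All 1631×0.250 = 407.75 tonne/day of CaCl2 reaches n12, so n12 = 407.75/0.285 = 1430.7 tonne/day and vapour = 200.3 tonne/day.
The evaporator receives (1−α)·1631 of feed at 0.750 water and removes 0.546 of that water:
0.546×0.750×(1−α)×1631 = 200.3
(1−α) = 200.3/667.89 = 0.2999;  α = 0.7001.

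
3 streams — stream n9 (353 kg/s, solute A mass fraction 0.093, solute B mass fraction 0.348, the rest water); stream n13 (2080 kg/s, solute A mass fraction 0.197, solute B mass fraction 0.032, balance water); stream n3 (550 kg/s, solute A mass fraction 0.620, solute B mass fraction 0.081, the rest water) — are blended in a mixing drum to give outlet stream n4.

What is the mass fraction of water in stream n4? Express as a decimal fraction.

0.659

Total flow out = 353 + 2080 + 550 = 2983 kg/s.
water in = 353×0.559 + 2080×0.771 + 550×0.299 = 1965.5 kg/s.
water mass fraction in n4 = 1965.5/2983 = 0.659.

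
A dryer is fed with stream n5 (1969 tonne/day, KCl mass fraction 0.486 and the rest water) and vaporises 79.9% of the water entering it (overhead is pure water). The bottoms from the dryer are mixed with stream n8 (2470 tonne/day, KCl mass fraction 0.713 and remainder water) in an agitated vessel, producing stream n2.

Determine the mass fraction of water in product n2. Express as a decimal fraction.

Vapour removed = 0.799×0.514×1969 = 808.64 tonne/day; concentrate = 1160.4 tonne/day.
water reaching the mixer = 203.43 (from concentrate) + 2470×0.287 = 912.32 tonne/day.
Product flow = 1160.4 + 2470 = 3630.4 tonne/day; water fraction = 0.251.

0.251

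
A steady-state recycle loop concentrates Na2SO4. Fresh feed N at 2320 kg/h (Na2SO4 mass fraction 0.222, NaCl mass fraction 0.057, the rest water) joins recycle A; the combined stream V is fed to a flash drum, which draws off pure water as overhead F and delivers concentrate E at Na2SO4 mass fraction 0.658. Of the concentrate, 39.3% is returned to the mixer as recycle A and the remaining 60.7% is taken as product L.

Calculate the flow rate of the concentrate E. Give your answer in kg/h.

1290 kg/h

Overall Na2SO4 balance (none leaves overhead): Na2SO4 in fresh feed = Na2SO4 in product, i.e. 2320×0.222 = (1−0.393)·E·0.658.
E = 515.04/(0.658×0.607) = 1289.5 kg/h.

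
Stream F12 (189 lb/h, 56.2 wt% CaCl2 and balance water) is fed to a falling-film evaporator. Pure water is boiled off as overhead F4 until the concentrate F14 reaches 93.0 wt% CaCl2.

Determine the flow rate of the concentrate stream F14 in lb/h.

114.2 lb/h

CaCl2 is conserved: 189×0.562 = 106.22 lb/h all reports to the concentrate.
Concentrate = 106.22/(target fraction) = 114.21 lb/h.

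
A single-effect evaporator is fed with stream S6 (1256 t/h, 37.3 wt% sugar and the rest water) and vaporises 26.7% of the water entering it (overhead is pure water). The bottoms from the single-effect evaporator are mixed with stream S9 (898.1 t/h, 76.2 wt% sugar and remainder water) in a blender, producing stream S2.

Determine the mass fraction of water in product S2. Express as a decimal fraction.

Vapour removed = 0.267×0.627×1256 = 210.27 t/h; concentrate = 1045.7 t/h.
water reaching the mixer = 577.25 (from concentrate) + 898.1×0.238 = 790.99 t/h.
Product flow = 1045.7 + 898.1 = 1943.8 t/h; water fraction = 0.407.

0.407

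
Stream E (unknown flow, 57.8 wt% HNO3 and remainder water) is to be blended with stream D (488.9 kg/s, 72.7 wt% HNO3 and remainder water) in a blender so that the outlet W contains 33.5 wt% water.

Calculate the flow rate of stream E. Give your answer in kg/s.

Let E be the unknown flow. Total out = 488.9 + E.
water balance: 133.47 + 0.422·E = 0.335·(488.9 + E)
(0.422 − 0.335)·E = 0.335×488.9 − 133.47 = 30.312
E = 30.312 / 0.087 = 348.41 kg/s

348.4 kg/s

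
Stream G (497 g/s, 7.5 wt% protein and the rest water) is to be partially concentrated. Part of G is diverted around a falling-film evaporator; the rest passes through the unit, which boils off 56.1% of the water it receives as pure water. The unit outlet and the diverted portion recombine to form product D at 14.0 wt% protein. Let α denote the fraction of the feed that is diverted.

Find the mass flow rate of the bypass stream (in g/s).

All 497×0.075 = 37.275 g/s of protein reaches D, so D = 37.275/0.140 = 266.25 g/s and vapour = 230.75 g/s.
The evaporator receives (1−α)·497 of feed at 0.925 water and removes 0.561 of that water:
0.561×0.925×(1−α)×497 = 230.75
(1−α) = 230.75/257.91 = 0.8947;  α = 0.1053.
Bypass flow = 0.1053×497 = 52.331 g/s.

52.33 g/s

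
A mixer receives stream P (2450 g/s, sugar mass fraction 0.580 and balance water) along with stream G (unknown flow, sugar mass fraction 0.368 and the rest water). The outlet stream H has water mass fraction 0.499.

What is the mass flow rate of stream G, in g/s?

Let G be the unknown flow. Total out = 2450 + G.
water balance: 1029 + 0.632·G = 0.499·(2450 + G)
(0.632 − 0.499)·G = 0.499×2450 − 1029 = 193.55
G = 193.55 / 0.133 = 1455.3 g/s

1455 g/s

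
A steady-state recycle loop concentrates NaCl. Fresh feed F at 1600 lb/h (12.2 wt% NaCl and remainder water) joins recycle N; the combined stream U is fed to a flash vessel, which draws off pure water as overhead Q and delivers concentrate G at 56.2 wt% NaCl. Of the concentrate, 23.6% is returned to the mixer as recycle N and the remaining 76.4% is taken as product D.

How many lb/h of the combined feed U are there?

Overall NaCl balance (none leaves overhead): NaCl in fresh feed = NaCl in product, i.e. 1600×0.122 = (1−0.236)·G·0.562.
G = 195.2/(0.562×0.764) = 454.62 lb/h.
Recycle N = 0.236×454.62 = 107.29 lb/h.
Combined feed U = 1600 + 107.29 = 1707.3 lb/h.

1707 lb/h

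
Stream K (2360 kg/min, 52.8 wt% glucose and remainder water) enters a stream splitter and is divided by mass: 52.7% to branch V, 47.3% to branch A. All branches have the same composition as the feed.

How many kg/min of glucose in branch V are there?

Branch V total = 0.527×2360 = 1243.7 kg/min.
glucose in V = 0.528×1243.7 = 656.68 kg/min.

656.7 kg/min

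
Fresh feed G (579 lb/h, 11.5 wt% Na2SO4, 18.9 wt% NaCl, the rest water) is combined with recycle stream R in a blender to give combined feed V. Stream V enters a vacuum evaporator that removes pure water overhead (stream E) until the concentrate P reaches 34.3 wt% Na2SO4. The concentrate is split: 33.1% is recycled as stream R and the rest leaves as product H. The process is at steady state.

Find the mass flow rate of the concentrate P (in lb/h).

290.2 lb/h

Overall Na2SO4 balance (none leaves overhead): Na2SO4 in fresh feed = Na2SO4 in product, i.e. 579×0.115 = (1−0.331)·P·0.343.
P = 66.585/(0.343×0.669) = 290.17 lb/h.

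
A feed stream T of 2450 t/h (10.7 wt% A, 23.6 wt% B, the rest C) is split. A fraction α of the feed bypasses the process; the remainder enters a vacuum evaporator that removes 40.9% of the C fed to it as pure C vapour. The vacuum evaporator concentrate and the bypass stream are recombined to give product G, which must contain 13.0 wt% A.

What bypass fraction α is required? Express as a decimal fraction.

0.342

All 2450×0.107 = 262.15 t/h of A reaches G, so G = 262.15/0.130 = 2016.5 t/h and vapour = 433.46 t/h.
The evaporator receives (1−α)·2450 of feed at 0.657 C and removes 0.409 of that C:
0.409×0.657×(1−α)×2450 = 433.46
(1−α) = 433.46/658.35 = 0.6584;  α = 0.3416.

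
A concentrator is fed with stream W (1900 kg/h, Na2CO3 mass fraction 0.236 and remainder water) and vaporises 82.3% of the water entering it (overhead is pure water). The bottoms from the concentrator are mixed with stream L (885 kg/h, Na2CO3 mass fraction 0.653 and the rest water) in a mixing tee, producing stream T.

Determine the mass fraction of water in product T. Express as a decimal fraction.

0.355

Vapour removed = 0.823×0.764×1900 = 1194.7 kg/h; concentrate = 705.33 kg/h.
water reaching the mixer = 256.93 (from concentrate) + 885×0.347 = 564.03 kg/h.
Product flow = 705.33 + 885 = 1590.3 kg/h; water fraction = 0.355.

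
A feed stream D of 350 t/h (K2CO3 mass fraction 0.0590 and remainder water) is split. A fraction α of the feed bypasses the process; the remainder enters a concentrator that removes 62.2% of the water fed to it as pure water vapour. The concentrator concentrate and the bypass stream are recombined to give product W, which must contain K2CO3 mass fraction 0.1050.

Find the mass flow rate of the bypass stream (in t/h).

88.03 t/h

All 350×0.059 = 20.65 t/h of K2CO3 reaches W, so W = 20.65/0.105 = 196.67 t/h and vapour = 153.33 t/h.
The evaporator receives (1−α)·350 of feed at 0.941 water and removes 0.622 of that water:
0.622×0.941×(1−α)×350 = 153.33
(1−α) = 153.33/204.86 = 0.7485;  α = 0.2515.
Bypass flow = 0.2515×350 = 88.027 t/h.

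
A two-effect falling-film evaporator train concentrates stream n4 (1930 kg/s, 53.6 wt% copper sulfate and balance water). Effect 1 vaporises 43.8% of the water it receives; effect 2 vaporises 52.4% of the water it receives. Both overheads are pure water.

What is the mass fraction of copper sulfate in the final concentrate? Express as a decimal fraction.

0.812

water in feed = 1930×0.464 = 895.52 kg/s.
After stage 1: water left = (1−0.438)×895.52 = 503.28; stream total = 1537.8 kg/s.
After stage 2: water left = (1−0.524)×503.28 = 239.56; final concentrate = 1274 kg/s.
copper sulfate fraction = 1034.5/1274 = 0.812.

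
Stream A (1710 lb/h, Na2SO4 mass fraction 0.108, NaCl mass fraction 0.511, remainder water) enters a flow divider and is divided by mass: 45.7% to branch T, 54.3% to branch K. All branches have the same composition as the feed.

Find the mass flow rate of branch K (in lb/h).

928.5 lb/h

Branch K flow = 0.543×1710 = 928.53 lb/h.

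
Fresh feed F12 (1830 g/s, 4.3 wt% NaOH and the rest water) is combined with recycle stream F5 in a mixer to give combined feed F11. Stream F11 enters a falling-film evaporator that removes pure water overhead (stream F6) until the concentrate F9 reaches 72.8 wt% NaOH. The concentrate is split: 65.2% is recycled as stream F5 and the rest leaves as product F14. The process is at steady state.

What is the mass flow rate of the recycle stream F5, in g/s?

Overall NaOH balance (none leaves overhead): NaOH in fresh feed = NaOH in product, i.e. 1830×0.043 = (1−0.652)·F9·0.728.
F9 = 78.69/(0.728×0.348) = 310.61 g/s.
Recycle F5 = 0.652×310.61 = 202.51 g/s.

202.5 g/s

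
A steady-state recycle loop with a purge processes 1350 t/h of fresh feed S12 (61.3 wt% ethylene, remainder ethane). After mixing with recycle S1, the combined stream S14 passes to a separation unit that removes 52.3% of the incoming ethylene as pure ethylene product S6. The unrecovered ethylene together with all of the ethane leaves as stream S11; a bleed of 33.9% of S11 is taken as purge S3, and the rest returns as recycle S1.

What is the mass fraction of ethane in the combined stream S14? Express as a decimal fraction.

0.560

ethane enters only via S12 and leaves only via the purge: 1350×0.387 = 0.339×(ethane in S11), and the separation unit passes all ethane, so ethane in S14 = ethane in S11 = 1541.2 t/h.
ethylene in S14: m_A = 1350×0.613 + (1−0.339)·(1−0.523)·m_A, so m_A = 827.55/0.6847 = 1208.6 t/h.
S14 = 1208.6 + 1541.2 = 2749.8 t/h.
ethane fraction in S14 = 1541.2/2749.8 = 0.560.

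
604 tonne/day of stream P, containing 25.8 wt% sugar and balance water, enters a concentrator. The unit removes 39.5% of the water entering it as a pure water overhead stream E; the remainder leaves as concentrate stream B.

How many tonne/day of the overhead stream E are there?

water entering = 604×0.742 = 448.17 tonne/day; overhead removed = 0.395×448.17 = 177.03 tonne/day.

177 tonne/day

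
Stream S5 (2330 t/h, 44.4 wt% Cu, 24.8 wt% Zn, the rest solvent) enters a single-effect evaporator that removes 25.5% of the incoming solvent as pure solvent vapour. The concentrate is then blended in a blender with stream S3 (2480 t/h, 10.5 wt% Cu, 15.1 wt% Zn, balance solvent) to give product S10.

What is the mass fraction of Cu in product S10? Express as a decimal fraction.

Vapour removed = 0.255×0.308×2330 = 183 t/h; concentrate = 2147 t/h.
Cu reaching the mixer = 1034.5 (from concentrate) + 2480×0.105 = 1294.9 t/h.
Product flow = 2147 + 2480 = 4627 t/h; Cu fraction = 0.2799.

0.2799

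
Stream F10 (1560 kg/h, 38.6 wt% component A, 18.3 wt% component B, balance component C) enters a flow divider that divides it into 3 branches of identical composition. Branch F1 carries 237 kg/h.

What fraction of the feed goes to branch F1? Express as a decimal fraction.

0.152

Fraction to F1 = 237/1560 = 0.1519.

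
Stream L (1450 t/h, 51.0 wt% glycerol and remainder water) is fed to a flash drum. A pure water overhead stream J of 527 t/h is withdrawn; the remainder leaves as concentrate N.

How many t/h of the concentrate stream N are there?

923 t/h

Concentrate = 1450 − 527 = 923 t/h.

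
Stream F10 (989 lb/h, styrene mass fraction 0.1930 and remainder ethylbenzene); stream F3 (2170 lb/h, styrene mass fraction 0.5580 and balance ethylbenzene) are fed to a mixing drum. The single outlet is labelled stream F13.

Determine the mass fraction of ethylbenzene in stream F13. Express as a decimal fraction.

0.5563

Total flow out = 989 + 2170 = 3159 lb/h.
ethylbenzene in = 989×0.807 + 2170×0.442 = 1757.3 lb/h.
ethylbenzene mass fraction in F13 = 1757.3/3159 = 0.5563.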